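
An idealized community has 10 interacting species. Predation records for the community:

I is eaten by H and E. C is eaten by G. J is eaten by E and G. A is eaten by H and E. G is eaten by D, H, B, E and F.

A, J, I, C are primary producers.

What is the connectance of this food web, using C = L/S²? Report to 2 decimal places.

The web has S = 10 species and L = 12 feeding links.
C = L / S² = 12 / 100 = 0.1200 ≈ 0.12.

C = 0.12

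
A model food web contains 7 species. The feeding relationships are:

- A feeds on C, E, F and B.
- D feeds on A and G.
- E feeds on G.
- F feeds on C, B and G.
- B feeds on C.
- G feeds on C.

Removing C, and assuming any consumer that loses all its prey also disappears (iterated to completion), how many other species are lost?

Remove C.
Round 1: B (all prey gone), G (all prey gone) → extinct.
Round 2: E (all prey gone), F (all prey gone) → extinct.
Round 3: A (all prey gone) → extinct.
Round 4: D (all prey gone) → extinct.
No further losses. Total secondary extinctions: 6.

6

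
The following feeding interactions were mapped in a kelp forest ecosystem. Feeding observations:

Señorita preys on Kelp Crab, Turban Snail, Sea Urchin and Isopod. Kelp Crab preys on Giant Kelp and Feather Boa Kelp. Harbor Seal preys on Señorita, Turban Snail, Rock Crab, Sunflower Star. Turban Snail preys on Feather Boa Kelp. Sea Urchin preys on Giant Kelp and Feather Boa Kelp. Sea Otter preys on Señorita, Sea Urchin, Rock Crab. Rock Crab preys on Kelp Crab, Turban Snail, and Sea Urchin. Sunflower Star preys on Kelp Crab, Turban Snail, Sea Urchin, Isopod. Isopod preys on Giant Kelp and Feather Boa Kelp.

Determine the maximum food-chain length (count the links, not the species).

One longest chain: Feather Boa Kelp → Turban Snail → Señorita → Sea Otter.
It has 4 species and 3 links.

3 links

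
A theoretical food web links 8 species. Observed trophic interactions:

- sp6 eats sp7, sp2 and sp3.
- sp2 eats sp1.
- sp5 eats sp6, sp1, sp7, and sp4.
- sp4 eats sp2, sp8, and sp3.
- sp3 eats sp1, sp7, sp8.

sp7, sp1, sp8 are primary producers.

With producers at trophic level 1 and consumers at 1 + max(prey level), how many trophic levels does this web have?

4

Producers (level 1): sp7, sp1, sp8.
sp7 → sp3 → sp6 → sp5 gives sp5 level 4.
No species has a prey at level 4, so no species reaches level 5.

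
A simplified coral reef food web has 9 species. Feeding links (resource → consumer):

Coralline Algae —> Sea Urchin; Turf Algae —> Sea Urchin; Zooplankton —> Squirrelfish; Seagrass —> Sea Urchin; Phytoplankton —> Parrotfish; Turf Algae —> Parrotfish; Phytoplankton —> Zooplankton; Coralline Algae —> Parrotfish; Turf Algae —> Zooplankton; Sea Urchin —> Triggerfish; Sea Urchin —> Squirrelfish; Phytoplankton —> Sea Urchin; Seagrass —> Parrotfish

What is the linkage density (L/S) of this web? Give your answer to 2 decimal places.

There are L = 13 links among S = 9 species.
L/S = 13/9 = 1.4444 ≈ 1.44.

L/S = 1.44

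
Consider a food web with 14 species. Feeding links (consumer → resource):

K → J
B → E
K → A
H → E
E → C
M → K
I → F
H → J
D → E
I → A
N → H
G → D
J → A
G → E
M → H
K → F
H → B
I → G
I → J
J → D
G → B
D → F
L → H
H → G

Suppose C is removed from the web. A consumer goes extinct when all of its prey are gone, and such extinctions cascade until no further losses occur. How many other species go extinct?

Remove C.
Round 1: E (all prey gone) → extinct.
Round 2: B (all prey gone) → extinct.
No further losses. Total secondary extinctions: 2.

2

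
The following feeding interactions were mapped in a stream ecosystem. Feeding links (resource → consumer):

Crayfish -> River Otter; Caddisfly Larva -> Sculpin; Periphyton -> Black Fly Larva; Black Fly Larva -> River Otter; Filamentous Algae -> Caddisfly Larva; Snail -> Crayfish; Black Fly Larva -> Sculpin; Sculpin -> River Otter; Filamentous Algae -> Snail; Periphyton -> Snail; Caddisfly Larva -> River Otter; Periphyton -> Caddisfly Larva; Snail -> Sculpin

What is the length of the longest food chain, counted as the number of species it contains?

One longest chain: Periphyton → Snail → Crayfish → River Otter.
It has 4 species and 3 links.

4 species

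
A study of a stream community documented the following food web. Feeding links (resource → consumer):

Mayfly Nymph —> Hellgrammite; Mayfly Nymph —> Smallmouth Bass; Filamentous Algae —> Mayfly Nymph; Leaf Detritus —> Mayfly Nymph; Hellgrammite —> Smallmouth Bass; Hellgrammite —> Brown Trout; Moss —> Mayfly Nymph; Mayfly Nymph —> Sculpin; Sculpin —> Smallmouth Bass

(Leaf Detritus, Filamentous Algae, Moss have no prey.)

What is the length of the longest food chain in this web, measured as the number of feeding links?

One longest chain: Leaf Detritus → Mayfly Nymph → Hellgrammite → Brown Trout.
It has 4 species and 3 links.

3 links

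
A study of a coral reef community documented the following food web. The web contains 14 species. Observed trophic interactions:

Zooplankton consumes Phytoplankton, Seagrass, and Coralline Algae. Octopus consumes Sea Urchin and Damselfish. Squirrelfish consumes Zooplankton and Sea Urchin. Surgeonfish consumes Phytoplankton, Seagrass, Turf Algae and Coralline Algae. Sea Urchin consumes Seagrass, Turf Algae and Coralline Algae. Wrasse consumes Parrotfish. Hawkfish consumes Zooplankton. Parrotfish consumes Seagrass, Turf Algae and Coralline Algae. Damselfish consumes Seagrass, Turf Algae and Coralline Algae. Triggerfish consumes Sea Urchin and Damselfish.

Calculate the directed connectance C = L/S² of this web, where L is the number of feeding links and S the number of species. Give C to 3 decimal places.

The web has S = 14 species and L = 24 feeding links.
C = L / S² = 24 / 196 = 0.1224 ≈ 0.122.

C = 0.122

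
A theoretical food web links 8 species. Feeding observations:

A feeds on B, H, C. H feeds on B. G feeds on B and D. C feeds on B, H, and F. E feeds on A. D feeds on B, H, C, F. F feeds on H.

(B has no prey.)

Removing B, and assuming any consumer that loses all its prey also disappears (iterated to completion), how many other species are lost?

7

Remove B.
Round 1: H (all prey gone) → extinct.
Round 2: F (all prey gone) → extinct.
Round 3: C (all prey gone) → extinct.
Round 4: A (all prey gone), D (all prey gone) → extinct.
Round 5: G (all prey gone), E (all prey gone) → extinct.
No further losses. Total secondary extinctions: 7.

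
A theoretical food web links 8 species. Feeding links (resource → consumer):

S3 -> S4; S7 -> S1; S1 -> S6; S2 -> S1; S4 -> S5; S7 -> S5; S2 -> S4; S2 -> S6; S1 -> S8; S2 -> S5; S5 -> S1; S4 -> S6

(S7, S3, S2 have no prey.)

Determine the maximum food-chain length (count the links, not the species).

4 links

One longest chain: S3 → S4 → S5 → S1 → S8.
It has 5 species and 4 links.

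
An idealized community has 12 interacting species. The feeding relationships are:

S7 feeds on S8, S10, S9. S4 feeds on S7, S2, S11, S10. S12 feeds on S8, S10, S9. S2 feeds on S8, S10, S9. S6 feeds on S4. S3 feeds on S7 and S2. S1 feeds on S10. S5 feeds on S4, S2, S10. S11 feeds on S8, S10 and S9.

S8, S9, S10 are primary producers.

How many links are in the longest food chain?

One longest chain: S8 → S11 → S4 → S6.
It has 4 species and 3 links.

3 links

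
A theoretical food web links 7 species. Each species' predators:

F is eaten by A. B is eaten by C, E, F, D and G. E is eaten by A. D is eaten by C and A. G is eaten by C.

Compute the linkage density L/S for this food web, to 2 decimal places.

There are L = 10 links among S = 7 species.
L/S = 10/7 = 1.4286 ≈ 1.43.

L/S = 1.43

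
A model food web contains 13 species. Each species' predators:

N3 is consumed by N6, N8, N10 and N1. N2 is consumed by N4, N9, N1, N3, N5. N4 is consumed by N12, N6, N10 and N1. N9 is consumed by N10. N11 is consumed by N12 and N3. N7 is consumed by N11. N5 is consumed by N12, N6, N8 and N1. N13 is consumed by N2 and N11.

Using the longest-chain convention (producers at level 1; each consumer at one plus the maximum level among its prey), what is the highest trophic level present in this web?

4

Producers (level 1): N13, N7.
N13 → N2 → N5 → N8 gives N8 level 4.
No species has a prey at level 4, so no species reaches level 5.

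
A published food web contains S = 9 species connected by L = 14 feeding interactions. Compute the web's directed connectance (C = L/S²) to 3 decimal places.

The web has S = 9 species and L = 14 feeding links.
C = L / S² = 14 / 81 = 0.1728 ≈ 0.173.

C = 0.173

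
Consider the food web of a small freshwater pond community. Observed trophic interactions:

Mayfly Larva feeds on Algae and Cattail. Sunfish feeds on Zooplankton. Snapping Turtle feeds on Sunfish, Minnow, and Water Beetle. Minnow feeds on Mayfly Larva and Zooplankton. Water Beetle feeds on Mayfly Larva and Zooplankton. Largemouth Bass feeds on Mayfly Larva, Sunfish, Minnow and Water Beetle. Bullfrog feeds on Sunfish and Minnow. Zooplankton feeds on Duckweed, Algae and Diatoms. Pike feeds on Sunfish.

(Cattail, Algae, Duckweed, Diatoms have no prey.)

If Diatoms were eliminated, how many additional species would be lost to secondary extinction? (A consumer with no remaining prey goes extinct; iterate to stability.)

Remove Diatoms.
Every predator of it retains at least one other prey: Zooplankton still has Algae, Duckweed.
No consumer loses all prey, so no secondary extinctions occur.

0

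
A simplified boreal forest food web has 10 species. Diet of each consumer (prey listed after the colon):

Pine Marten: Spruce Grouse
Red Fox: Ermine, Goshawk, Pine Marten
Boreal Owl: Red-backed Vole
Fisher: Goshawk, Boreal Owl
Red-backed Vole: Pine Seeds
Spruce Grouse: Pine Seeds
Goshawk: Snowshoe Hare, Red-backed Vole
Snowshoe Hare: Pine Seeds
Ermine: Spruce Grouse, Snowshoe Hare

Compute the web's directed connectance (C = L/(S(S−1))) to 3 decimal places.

The web has S = 10 species and L = 14 feeding links.
C = L / (S(S−1)) = 14 / 90 = 0.1556 ≈ 0.156.

C = 0.156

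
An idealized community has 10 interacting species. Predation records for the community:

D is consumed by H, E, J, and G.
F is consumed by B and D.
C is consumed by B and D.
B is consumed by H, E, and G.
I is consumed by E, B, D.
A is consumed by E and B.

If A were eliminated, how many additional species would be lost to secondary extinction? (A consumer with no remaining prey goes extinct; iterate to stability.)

0

Remove A.
Every predator of it retains at least one other prey: B still has I, F, C; E still has I, B, D.
No consumer loses all prey, so no secondary extinctions occur.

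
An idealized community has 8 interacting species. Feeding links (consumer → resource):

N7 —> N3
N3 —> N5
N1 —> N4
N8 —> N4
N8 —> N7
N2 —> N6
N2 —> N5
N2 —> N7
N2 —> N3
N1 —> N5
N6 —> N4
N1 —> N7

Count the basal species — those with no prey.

2

Basal species (no prey listed): N4, N5.
Count: 2.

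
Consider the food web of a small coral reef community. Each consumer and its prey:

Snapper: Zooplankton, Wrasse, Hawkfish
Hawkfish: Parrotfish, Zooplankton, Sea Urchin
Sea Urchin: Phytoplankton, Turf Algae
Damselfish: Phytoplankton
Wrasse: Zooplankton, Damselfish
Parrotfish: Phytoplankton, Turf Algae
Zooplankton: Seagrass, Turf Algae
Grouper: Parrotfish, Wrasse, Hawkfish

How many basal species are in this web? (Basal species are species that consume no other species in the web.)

Basal species (no prey listed): Phytoplankton, Seagrass, Turf Algae.
Count: 3.

3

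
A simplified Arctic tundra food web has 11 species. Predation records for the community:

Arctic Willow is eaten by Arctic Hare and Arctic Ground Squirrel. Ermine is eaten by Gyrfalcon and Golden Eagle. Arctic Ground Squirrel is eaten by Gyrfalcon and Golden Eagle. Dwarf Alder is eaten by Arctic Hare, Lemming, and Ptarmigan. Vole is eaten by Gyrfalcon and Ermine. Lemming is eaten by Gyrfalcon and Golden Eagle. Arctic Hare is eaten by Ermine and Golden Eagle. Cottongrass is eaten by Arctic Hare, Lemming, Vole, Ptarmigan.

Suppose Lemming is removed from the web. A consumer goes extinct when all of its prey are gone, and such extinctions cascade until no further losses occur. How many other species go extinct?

Remove Lemming.
Every predator of it retains at least one other prey: Golden Eagle still has Arctic Hare, Arctic Ground Squirrel, Ermine; Gyrfalcon still has Vole, Arctic Ground Squirrel, Ermine.
No consumer loses all prey, so no secondary extinctions occur.

0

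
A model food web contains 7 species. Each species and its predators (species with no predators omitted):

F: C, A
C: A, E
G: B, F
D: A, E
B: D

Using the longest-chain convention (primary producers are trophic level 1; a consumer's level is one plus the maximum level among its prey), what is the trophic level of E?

Trophic level 4

G is a producer → level 1.
F eats G → level 2.
C eats F → level 3.
E eats C (level 3); other prey at levels: D 3 → level 4.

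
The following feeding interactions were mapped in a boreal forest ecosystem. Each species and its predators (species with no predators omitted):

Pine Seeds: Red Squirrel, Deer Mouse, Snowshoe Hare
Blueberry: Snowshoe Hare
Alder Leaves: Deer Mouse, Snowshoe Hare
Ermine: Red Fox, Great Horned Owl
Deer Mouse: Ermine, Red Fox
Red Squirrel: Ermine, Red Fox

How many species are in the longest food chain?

One longest chain: Pine Seeds → Red Squirrel → Ermine → Red Fox.
It has 4 species and 3 links.

4 species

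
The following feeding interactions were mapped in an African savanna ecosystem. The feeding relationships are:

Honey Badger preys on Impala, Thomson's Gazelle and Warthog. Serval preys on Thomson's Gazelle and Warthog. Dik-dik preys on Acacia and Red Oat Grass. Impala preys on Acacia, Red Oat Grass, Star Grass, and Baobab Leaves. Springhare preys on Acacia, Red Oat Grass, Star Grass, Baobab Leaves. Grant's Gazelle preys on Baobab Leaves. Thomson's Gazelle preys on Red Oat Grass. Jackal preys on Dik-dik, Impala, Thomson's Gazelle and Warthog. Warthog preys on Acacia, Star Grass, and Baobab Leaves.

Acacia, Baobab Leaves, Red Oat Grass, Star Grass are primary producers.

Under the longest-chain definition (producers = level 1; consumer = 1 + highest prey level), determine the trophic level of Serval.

Trophic level 3

Acacia is a producer → level 1.
Warthog eats Acacia (level 1); other prey at levels: Baobab Leaves 1, Star Grass 1 → level 2.
Serval eats Warthog (level 2); other prey at levels: Thomson's Gazelle 2 → level 3.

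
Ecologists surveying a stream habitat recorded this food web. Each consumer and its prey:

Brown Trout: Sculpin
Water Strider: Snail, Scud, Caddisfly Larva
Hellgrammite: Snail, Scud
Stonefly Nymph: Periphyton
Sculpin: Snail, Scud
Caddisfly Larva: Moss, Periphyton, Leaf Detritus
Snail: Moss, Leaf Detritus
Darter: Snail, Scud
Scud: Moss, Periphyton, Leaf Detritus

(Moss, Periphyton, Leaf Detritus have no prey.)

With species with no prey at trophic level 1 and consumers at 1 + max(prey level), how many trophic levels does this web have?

4

Basal resources (level 1): Moss, Periphyton, Leaf Detritus.
Moss → Snail → Sculpin → Brown Trout gives Brown Trout level 4.
No species has a prey at level 4, so no species reaches level 5.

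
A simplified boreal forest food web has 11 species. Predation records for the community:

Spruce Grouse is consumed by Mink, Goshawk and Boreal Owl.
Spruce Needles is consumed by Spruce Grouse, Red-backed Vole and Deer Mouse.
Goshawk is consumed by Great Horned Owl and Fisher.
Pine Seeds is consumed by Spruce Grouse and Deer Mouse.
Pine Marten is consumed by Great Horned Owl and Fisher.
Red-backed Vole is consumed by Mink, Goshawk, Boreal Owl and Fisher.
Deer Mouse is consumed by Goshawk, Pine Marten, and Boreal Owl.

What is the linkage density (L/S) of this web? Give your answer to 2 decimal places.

There are L = 19 links among S = 11 species.
L/S = 19/11 = 1.7273 ≈ 1.73.

L/S = 1.73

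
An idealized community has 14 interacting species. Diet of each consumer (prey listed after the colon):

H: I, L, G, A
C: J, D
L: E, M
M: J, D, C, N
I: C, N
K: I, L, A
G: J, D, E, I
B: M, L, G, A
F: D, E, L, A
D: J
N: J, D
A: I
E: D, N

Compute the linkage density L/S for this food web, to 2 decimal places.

There are L = 35 links among S = 14 species.
L/S = 35/14 = 2.5000 ≈ 2.50.

L/S = 2.50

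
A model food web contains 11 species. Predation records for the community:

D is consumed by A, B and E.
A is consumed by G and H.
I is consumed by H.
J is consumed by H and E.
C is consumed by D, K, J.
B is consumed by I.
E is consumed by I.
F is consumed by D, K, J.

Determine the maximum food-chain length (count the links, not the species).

One longest chain: C → J → E → I → H.
It has 5 species and 4 links.

4 links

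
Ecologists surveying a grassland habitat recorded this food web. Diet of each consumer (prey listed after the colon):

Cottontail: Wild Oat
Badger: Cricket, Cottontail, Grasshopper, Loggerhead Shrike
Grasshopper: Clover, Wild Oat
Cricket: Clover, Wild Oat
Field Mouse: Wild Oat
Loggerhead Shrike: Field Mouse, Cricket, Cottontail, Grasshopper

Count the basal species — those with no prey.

Basal species (no prey listed): Clover, Wild Oat.
Count: 2.

2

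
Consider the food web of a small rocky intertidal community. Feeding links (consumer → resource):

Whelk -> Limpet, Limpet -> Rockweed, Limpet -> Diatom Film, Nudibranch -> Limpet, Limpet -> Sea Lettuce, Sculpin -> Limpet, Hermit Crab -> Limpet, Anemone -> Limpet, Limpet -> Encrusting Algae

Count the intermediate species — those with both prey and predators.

1

Intermediate species (has both prey and predators): Limpet.
Count: 1.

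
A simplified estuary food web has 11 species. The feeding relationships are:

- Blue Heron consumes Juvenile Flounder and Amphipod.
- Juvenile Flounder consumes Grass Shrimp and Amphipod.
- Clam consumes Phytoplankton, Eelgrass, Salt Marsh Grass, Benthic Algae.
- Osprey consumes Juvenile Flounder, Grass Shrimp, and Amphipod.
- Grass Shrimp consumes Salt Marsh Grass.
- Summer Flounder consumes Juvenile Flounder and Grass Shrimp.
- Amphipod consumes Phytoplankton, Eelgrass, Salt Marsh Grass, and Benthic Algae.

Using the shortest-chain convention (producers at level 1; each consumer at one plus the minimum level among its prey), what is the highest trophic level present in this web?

3

Producers (level 1): Benthic Algae, Phytoplankton, Eelgrass, Salt Marsh Grass.
Following each consumer down to its lowest-level prey: Salt Marsh Grass → Grass Shrimp → Summer Flounder (levels 1 through 3).
All prey of Summer Flounder (Grass Shrimp 2, Juvenile Flounder 3) are at level 2 or above, so Summer Flounder is at level 1 + 2 = 3.
Every consumer has at least one prey at level 2 or below, so none exceeds level 3.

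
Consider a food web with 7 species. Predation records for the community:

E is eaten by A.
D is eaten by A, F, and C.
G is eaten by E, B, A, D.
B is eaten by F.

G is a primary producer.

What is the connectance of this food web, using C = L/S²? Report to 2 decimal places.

The web has S = 7 species and L = 9 feeding links.
C = L / S² = 9 / 49 = 0.1837 ≈ 0.18.

C = 0.18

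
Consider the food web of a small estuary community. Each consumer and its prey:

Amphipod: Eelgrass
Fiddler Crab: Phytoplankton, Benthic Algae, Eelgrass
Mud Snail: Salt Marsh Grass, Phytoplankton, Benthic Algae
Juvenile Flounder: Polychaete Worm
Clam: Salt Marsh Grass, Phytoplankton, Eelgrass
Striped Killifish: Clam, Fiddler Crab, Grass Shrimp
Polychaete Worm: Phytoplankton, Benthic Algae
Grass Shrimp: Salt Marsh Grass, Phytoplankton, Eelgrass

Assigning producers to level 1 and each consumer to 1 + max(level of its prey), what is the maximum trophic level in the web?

3

Producers (level 1): Salt Marsh Grass, Phytoplankton, Benthic Algae, Eelgrass.
Phytoplankton → Polychaete Worm → Juvenile Flounder gives Juvenile Flounder level 3.
No species has a prey at level 3, so no species reaches level 4.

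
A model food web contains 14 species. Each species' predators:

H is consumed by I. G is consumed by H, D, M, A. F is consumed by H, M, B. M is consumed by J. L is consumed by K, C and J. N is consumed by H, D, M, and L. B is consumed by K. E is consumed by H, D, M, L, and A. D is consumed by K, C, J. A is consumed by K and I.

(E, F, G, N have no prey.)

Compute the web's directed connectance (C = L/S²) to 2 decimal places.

C = 0.14

The web has S = 14 species and L = 27 feeding links.
C = L / S² = 27 / 196 = 0.1378 ≈ 0.14.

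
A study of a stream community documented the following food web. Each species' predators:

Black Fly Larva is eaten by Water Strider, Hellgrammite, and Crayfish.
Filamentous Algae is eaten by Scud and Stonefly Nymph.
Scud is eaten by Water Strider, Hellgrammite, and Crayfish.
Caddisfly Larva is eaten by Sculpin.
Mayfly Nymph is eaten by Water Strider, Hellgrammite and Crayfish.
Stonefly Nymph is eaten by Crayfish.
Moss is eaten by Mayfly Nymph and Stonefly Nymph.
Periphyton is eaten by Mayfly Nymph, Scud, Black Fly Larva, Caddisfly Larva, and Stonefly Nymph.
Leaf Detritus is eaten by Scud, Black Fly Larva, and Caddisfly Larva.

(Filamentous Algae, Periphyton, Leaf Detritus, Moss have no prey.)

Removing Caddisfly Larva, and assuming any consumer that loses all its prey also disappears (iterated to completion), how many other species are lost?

Remove Caddisfly Larva.
Round 1: Sculpin (all prey gone) → extinct.
No further losses. Total secondary extinctions: 1.

1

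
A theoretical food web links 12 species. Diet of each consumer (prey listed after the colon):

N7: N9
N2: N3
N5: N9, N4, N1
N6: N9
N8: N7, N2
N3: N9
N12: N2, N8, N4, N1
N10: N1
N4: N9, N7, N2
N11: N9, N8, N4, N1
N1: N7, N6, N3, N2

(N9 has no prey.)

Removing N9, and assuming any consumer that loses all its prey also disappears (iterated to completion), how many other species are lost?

Remove N9.
Round 1: N7 (all prey gone), N6 (all prey gone), N3 (all prey gone) → extinct.
Round 2: N2 (all prey gone) → extinct.
Round 3: N8 (all prey gone), N4 (all prey gone), N1 (all prey gone) → extinct.
Round 4: N10 (all prey gone), N11 (all prey gone), N12 (all prey gone), N5 (all prey gone) → extinct.
No further losses. Total secondary extinctions: 11.

11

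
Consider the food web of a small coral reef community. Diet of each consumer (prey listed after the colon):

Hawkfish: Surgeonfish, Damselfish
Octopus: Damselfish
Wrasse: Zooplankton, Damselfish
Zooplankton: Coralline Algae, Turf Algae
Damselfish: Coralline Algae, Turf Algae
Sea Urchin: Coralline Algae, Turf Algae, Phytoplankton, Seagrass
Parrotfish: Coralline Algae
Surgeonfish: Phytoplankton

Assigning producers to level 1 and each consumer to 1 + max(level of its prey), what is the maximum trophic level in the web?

Producers (level 1): Coralline Algae, Turf Algae, Phytoplankton, Seagrass.
Coralline Algae → Damselfish → Hawkfish gives Hawkfish level 3.
No species has a prey at level 3, so no species reaches level 4.

3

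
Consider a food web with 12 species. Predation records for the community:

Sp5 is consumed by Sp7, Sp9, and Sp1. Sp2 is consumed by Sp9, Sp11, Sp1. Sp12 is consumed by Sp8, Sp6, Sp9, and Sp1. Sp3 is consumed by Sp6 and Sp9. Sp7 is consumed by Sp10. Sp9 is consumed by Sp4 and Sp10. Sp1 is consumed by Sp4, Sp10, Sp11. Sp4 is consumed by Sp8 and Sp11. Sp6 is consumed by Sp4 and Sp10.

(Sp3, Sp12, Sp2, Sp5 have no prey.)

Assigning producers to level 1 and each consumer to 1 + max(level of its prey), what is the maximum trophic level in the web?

4

Producers (level 1): Sp3, Sp12, Sp2, Sp5.
Sp3 → Sp6 → Sp4 → Sp11 gives Sp11 level 4.
No species has a prey at level 4, so no species reaches level 5.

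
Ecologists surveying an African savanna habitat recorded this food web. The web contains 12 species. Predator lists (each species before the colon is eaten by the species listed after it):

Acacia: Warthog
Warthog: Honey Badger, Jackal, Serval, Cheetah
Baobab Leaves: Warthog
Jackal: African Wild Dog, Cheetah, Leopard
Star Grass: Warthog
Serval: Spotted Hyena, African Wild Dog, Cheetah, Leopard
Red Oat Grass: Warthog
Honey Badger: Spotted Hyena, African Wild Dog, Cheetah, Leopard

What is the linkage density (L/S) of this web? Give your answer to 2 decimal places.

L/S = 1.58

There are L = 19 links among S = 12 species.
L/S = 19/12 = 1.5833 ≈ 1.58.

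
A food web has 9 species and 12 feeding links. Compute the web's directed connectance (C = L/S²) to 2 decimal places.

The web has S = 9 species and L = 12 feeding links.
C = L / S² = 12 / 81 = 0.1481 ≈ 0.15.

C = 0.15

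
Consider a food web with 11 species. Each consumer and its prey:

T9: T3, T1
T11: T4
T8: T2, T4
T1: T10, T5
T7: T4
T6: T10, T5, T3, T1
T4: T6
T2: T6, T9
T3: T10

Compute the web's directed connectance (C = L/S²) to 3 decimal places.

C = 0.132

The web has S = 11 species and L = 16 feeding links.
C = L / S² = 16 / 121 = 0.1322 ≈ 0.132.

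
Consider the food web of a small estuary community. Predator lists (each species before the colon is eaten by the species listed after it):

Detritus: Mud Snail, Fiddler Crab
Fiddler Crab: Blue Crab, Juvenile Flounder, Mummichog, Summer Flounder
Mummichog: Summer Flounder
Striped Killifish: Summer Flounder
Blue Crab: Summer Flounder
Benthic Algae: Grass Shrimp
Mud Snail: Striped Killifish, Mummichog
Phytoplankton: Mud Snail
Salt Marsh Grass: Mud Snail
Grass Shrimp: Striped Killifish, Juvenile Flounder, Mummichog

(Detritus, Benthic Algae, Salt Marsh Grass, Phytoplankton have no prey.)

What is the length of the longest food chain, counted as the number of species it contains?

One longest chain: Detritus → Fiddler Crab → Blue Crab → Summer Flounder.
It has 4 species and 3 links.

4 species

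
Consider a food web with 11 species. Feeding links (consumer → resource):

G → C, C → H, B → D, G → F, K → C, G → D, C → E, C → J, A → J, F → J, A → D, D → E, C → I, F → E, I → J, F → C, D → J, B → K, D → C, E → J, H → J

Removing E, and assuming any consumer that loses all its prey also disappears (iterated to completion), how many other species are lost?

0

Remove E.
Every predator of it retains at least one other prey: C still has J, I, H; D still has J, C; F still has J, C.
No consumer loses all prey, so no secondary extinctions occur.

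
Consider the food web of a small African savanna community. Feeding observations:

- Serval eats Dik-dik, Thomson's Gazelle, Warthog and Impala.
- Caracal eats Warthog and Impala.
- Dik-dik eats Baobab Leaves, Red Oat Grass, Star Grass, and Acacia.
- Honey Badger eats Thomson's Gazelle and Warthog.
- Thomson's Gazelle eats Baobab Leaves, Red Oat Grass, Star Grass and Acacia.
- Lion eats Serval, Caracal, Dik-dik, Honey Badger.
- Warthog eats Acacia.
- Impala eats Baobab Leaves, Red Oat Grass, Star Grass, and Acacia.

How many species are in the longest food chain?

One longest chain: Red Oat Grass → Thomson's Gazelle → Honey Badger → Lion.
It has 4 species and 3 links.

4 species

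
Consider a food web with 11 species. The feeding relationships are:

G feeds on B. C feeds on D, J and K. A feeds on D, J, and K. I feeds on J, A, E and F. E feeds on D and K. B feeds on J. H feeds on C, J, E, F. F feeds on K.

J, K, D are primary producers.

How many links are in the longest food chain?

2 links

One longest chain: J → C → H.
It has 3 species and 2 links.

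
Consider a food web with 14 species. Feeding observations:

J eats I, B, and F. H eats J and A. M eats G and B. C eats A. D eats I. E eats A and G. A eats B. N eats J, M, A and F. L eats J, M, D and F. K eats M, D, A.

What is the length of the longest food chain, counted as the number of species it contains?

One longest chain: B → A → E.
It has 3 species and 2 links.

3 species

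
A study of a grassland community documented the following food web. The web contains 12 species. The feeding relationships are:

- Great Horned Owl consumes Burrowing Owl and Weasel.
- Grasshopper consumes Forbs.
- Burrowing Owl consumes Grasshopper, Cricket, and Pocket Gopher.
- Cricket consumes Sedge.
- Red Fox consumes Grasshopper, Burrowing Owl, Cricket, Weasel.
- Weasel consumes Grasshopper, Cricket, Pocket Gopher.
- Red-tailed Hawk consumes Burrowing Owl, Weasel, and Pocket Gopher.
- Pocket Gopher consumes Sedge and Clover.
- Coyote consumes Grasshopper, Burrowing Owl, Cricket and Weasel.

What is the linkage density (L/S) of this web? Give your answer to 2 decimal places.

There are L = 23 links among S = 12 species.
L/S = 23/12 = 1.9167 ≈ 1.92.

L/S = 1.92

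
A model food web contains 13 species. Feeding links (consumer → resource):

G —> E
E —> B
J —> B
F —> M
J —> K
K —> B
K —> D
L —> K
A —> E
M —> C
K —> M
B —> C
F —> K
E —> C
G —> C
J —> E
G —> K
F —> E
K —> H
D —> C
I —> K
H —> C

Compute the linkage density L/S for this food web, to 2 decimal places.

There are L = 22 links among S = 13 species.
L/S = 22/13 = 1.6923 ≈ 1.69.

L/S = 1.69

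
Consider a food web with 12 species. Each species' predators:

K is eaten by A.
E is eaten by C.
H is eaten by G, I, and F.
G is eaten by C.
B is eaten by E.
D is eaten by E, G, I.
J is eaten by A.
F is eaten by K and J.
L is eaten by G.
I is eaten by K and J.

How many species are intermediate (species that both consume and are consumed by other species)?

6

Intermediate species (has both prey and predators): F, G, I, E, K, J.
Count: 6.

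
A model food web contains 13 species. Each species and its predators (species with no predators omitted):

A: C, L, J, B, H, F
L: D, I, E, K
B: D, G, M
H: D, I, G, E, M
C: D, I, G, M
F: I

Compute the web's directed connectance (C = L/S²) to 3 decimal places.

The web has S = 13 species and L = 23 feeding links.
C = L / S² = 23 / 169 = 0.1361 ≈ 0.136.

C = 0.136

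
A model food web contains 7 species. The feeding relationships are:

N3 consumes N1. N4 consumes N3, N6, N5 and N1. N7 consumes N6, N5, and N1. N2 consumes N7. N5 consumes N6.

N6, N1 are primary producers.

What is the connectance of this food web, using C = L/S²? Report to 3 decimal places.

C = 0.204

The web has S = 7 species and L = 10 feeding links.
C = L / S² = 10 / 49 = 0.2041 ≈ 0.204.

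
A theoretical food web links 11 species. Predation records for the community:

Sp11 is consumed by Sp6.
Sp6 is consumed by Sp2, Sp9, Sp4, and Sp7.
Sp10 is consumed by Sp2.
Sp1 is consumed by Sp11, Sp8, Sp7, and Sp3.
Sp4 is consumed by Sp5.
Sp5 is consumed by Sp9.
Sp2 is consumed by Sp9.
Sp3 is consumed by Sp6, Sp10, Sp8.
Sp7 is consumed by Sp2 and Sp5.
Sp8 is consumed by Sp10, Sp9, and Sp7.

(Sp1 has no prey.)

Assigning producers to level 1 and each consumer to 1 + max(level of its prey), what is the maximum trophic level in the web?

6

Producers (level 1): Sp1.
Sp1 → Sp3 → Sp8 → Sp10 → Sp2 → Sp9 gives Sp9 level 6.
No species has a prey at level 6, so no species reaches level 7.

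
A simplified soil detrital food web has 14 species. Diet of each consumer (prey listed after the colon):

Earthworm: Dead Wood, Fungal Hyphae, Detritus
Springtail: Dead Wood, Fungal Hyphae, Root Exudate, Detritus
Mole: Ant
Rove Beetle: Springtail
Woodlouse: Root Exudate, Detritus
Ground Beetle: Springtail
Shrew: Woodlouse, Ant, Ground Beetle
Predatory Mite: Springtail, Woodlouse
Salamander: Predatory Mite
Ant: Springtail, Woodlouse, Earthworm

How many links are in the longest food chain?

One longest chain: Dead Wood → Springtail → Predatory Mite → Salamander.
It has 4 species and 3 links.

3 links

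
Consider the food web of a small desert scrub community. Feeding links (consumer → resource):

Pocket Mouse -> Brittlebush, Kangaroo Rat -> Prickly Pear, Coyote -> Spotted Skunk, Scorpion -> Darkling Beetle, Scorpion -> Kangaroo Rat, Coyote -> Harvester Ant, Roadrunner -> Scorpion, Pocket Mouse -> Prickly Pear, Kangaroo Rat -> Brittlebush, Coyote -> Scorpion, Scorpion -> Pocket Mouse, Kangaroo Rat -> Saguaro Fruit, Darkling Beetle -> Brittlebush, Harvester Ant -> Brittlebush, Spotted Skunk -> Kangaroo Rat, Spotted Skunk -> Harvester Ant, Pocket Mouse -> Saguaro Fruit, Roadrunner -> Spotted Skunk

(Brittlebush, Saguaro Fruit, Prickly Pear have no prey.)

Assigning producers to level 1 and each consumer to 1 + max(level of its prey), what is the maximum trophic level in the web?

Producers (level 1): Brittlebush, Saguaro Fruit, Prickly Pear.
Brittlebush → Darkling Beetle → Scorpion → Coyote gives Coyote level 4.
No species has a prey at level 4, so no species reaches level 5.

4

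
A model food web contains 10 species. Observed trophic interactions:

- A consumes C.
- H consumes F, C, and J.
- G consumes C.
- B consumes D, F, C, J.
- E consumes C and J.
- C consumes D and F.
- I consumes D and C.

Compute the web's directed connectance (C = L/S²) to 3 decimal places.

The web has S = 10 species and L = 15 feeding links.
C = L / S² = 15 / 100 = 0.1500 ≈ 0.150.

C = 0.150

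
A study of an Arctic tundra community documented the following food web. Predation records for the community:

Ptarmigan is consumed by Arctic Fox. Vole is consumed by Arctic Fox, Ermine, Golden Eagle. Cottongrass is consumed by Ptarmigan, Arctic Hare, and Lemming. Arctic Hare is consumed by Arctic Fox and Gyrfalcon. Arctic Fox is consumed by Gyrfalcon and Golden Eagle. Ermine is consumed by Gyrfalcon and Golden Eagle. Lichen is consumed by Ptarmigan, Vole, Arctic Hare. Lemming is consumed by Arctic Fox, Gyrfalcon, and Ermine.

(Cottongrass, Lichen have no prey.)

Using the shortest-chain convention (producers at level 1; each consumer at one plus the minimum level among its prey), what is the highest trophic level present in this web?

Producers (level 1): Cottongrass, Lichen.
Following each consumer down to its lowest-level prey: Cottongrass → Lemming → Gyrfalcon (levels 1 through 3).
All prey of Gyrfalcon (Lemming 2, Arctic Hare 2, Arctic Fox 3, Ermine 3) are at level 2 or above, so Gyrfalcon is at level 1 + 2 = 3.
Every consumer has at least one prey at level 2 or below, so none exceeds level 3.

3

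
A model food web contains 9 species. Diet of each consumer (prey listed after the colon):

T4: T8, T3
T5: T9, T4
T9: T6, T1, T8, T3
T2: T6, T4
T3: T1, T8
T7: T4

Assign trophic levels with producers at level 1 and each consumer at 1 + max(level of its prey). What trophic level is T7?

Trophic level 4

T1 is a producer → level 1.
T3 eats T1 (level 1); other prey at levels: T8 1 → level 2.
T4 eats T3 (level 2); other prey at levels: T8 1 → level 3.
T7 eats T4 → level 4.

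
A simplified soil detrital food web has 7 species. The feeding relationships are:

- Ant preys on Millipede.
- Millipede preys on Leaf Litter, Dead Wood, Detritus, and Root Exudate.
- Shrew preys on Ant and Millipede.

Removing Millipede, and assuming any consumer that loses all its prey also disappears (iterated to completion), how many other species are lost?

Remove Millipede.
Round 1: Ant (all prey gone) → extinct.
Round 2: Shrew (all prey gone) → extinct.
No further losses. Total secondary extinctions: 2.

2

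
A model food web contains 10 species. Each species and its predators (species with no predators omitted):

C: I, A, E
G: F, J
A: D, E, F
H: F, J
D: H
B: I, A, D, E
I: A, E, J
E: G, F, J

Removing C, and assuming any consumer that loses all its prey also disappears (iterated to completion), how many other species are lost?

0

Remove C.
Every predator of it retains at least one other prey: I still has B; A still has B, I; E still has B, I, A.
No consumer loses all prey, so no secondary extinctions occur.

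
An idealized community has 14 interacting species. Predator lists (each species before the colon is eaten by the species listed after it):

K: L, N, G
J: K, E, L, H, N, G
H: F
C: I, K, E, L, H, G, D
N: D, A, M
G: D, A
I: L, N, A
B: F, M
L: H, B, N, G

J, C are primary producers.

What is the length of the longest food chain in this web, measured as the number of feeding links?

One longest chain: C → I → L → H → F.
It has 5 species and 4 links.

4 links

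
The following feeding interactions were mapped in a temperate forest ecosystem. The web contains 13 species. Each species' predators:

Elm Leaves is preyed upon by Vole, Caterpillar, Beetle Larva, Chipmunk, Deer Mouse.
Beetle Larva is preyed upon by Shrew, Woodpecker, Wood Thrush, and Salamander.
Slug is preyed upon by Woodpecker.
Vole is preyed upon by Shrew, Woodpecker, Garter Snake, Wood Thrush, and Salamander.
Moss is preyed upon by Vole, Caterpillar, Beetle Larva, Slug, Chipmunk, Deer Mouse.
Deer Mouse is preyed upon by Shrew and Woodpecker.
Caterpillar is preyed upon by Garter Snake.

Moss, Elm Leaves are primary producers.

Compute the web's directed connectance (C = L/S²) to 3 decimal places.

The web has S = 13 species and L = 24 feeding links.
C = L / S² = 24 / 169 = 0.1420 ≈ 0.142.

C = 0.142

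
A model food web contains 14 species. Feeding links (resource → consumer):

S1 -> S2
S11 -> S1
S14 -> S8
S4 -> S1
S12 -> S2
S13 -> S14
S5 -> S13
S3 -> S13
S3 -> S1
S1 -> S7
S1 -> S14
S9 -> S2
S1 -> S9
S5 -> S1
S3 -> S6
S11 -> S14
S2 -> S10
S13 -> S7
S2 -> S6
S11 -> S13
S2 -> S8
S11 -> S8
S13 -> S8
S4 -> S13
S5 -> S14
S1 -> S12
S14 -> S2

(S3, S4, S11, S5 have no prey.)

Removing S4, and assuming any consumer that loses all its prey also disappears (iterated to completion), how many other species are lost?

0

Remove S4.
Every predator of it retains at least one other prey: S1 still has S3, S11, S5; S13 still has S3, S11, S5.
No consumer loses all prey, so no secondary extinctions occur.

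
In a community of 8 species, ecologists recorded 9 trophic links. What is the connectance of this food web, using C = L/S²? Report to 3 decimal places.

The web has S = 8 species and L = 9 feeding links.
C = L / S² = 9 / 64 = 0.1406 ≈ 0.141.

C = 0.141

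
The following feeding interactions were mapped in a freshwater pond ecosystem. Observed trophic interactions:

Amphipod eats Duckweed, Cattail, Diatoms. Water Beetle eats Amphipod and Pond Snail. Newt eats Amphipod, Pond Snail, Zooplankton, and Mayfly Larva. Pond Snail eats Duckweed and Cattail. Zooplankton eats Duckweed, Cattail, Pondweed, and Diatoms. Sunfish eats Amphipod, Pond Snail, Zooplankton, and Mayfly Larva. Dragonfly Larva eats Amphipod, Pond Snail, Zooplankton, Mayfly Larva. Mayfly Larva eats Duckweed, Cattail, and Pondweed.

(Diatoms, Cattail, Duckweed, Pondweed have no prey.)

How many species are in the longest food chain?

One longest chain: Diatoms → Amphipod → Water Beetle.
It has 3 species and 2 links.

3 species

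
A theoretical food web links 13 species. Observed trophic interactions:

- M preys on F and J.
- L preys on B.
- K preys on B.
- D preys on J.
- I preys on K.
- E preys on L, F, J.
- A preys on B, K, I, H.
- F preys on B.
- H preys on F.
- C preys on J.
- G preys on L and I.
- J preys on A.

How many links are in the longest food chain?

One longest chain: B → F → H → A → J → M.
It has 6 species and 5 links.

5 links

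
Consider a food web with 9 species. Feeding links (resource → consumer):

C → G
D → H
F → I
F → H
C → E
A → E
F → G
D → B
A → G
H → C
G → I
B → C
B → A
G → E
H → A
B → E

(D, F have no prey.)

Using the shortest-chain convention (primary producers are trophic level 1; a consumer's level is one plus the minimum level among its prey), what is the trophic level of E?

D is a producer → level 1.
B eats D → level 2.
E eats B → level 3.
No prey of E is below level 2, so 3 is the minimum.

Trophic level 3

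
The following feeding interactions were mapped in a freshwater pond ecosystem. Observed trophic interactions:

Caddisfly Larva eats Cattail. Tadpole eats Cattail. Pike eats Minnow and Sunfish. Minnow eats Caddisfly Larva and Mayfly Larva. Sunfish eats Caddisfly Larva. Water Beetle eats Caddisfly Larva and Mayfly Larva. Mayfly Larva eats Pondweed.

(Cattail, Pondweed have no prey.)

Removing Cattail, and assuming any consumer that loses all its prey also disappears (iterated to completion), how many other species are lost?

Remove Cattail.
Round 1: Tadpole (all prey gone), Caddisfly Larva (all prey gone) → extinct.
Round 2: Sunfish (all prey gone) → extinct.
No further losses. Total secondary extinctions: 3.

3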